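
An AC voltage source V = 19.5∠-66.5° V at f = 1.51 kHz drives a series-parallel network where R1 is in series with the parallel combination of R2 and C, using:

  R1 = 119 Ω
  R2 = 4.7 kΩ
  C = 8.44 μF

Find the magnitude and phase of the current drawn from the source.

Step 1 — Angular frequency: ω = 2π·f = 2π·1510 = 9488 rad/s.
Step 2 — Component impedances:
  R1: Z = R = 119 Ω
  R2: Z = R = 4700 Ω
  C: Z = 1/(jωC) = -j/(ω·C) = 0 - j12.49 Ω
Step 3 — Parallel branch: R2 || C = 1/(1/R2 + 1/C) = 0.03318 - j12.49 Ω.
Step 4 — Series with R1: Z_total = R1 + (R2 || C) = 119 - j12.49 Ω = 119.7∠-6.0° Ω.
Step 5 — Source phasor: V = 19.5∠-66.5° V = 7.776 - j17.88 V.
Step 6 — Ohm's law: I = V / Z_total = (7.776 - j17.88) / (119 - j12.49) = 0.0802 - j0.1418 A.
Step 7 — Convert to polar: |I| = 0.1629 A, ∠I = -60.5°.

I = 0.1629∠-60.5° A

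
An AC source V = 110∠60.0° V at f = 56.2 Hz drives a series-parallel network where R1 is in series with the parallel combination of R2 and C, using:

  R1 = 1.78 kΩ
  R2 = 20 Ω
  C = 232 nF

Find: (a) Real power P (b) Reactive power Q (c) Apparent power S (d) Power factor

Step 1 — Angular frequency: ω = 2π·f = 2π·56.2 = 353.1 rad/s.
Step 2 — Component impedances:
  R1: Z = R = 1780 Ω
  R2: Z = R = 20 Ω
  C: Z = 1/(jωC) = -j/(ω·C) = 0 - j1.221e+04 Ω
Step 3 — Parallel branch: R2 || C = 1/(1/R2 + 1/C) = 20 - j0.03277 Ω.
Step 4 — Series with R1: Z_total = R1 + (R2 || C) = 1800 - j0.03277 Ω = 1800∠-0.0° Ω.
Step 5 — Source phasor: V = 110∠60.0° V = 55 + j95.26 V.
Step 6 — Current: I = V / Z = 0.03055 + j0.05292 A = 0.06111∠60.0° A.
Step 7 — Complex power: S = V·I* = 6.722 - j0.0001224 VA.
Step 8 — Real power: P = Re(S) = 6.722 W.
Step 9 — Reactive power: Q = Im(S) = -0.0001224 VAR.
Step 10 — Apparent power: |S| = 6.722 VA.
Step 11 — Power factor: PF = P/|S| = 1 (leading).

(a) P = 6.722 W  (b) Q = -0.0001224 VAR  (c) S = 6.722 VA  (d) PF = 1 (leading)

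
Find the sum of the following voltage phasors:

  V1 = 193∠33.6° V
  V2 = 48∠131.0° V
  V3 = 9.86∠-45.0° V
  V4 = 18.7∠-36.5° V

Step 1 — Convert each phasor to rectangular form:
  V1 = 193·(cos(33.6°) + j·sin(33.6°)) = 160.8 + j106.8 V
  V2 = 48·(cos(131.0°) + j·sin(131.0°)) = -31.49 + j36.23 V
  V3 = 9.86·(cos(-45.0°) + j·sin(-45.0°)) = 6.972 - j6.972 V
  V4 = 18.7·(cos(-36.5°) + j·sin(-36.5°)) = 15.03 - j11.12 V
Step 2 — Sum components: V_total = 151.3 + j124.9 V.
Step 3 — Convert to polar: |V_total| = 196.2 V, ∠V_total = 39.6°.

V_total = 196.2∠39.6° V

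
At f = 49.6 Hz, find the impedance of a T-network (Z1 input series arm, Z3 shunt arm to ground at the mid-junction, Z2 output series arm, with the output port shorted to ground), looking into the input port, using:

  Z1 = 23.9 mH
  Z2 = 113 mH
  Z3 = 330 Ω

Step 1 — Angular frequency: ω = 2π·f = 2π·49.6 = 311.6 rad/s.
Step 2 — Component impedances:
  Z1: Z = jωL = j·311.6·0.0239 = 0 + j7.448 Ω
  Z2: Z = jωL = j·311.6·0.113 = 0 + j35.22 Ω
  Z3: Z = R = 330 Ω
Step 3 — With the output port shorted to ground, the output series arm Z2 runs from the junction to ground; the shunt arm Z3 also runs from the junction to ground. They appear in parallel: Z3 || Z2 = 3.716 + j34.82 Ω.
Step 4 — Series with input arm Z1: Z_in = Z1 + (Z3 || Z2) = 3.716 + j42.27 Ω = 42.43∠85.0° Ω.

Z = 3.716 + j42.27 Ω = 42.43∠85.0° Ω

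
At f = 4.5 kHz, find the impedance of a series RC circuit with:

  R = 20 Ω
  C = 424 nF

Step 1 — Angular frequency: ω = 2π·f = 2π·4500 = 2.827e+04 rad/s.
Step 2 — Component impedances:
  R: Z = R = 20 Ω
  C: Z = 1/(jωC) = -j/(ω·C) = 0 - j83.41 Ω
Step 3 — Series combination: Z_total = R + C = 20 - j83.41 Ω = 85.78∠-76.5° Ω.

Z = 20 - j83.41 Ω = 85.78∠-76.5° Ω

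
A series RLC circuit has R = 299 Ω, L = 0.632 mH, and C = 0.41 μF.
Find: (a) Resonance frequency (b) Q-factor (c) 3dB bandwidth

Step 1 — Resonance: ω₀ = 1/√(LC) = 1/√(0.000632·4.1e-07) = 6.212e+04 rad/s.
Step 2 — f₀ = ω₀/(2π) = 9887 Hz.
Step 3 — Series Q: Q = ω₀L/R = 6.212e+04·0.000632/299 = 0.1313.
Step 4 — Bandwidth: Δω = ω₀/Q = 4.731e+05 rad/s; BW = Δω/(2π) = 7.53e+04 Hz.

(a) f₀ = 9887 Hz  (b) Q = 0.1313  (c) BW = 7.53e+04 Hz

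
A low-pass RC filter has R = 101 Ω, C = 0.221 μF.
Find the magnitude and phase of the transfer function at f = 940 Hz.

Step 1 — Angular frequency: ω = 2π·940 = 5906 rad/s.
Step 2 — Transfer function: H(jω) = 1/(1 + jωRC).
Step 3 — Denominator: 1 + jωRC = 1 + j·5906·101·2.21e-07 = 1 + j0.1318.
Step 4 — H = 0.9829 - j0.1296.
Step 5 — Magnitude: |H| = 0.9914 (-0.1 dB); phase: φ = -7.5°.

|H| = 0.9914 (-0.1 dB), φ = -7.5°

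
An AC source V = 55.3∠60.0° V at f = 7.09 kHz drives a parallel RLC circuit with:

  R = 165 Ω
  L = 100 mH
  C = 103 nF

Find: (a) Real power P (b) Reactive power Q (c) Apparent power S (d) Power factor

Step 1 — Angular frequency: ω = 2π·f = 2π·7090 = 4.455e+04 rad/s.
Step 2 — Component impedances:
  R: Z = R = 165 Ω
  L: Z = jωL = j·4.455e+04·0.1 = 0 + j4455 Ω
  C: Z = 1/(jωC) = -j/(ω·C) = 0 - j217.9 Ω
Step 3 — Parallel combination: 1/Z_total = 1/R + 1/L + 1/C; Z_total = 108.7 - j78.24 Ω = 133.9∠-35.8° Ω.
Step 4 — Source phasor: V = 55.3∠60.0° V = 27.65 + j47.89 V.
Step 5 — Current: I = V / Z = -0.04142 + j0.4109 A = 0.413∠95.8° A.
Step 6 — Complex power: S = V·I* = 18.53 - j13.35 VA.
Step 7 — Real power: P = Re(S) = 18.53 W.
Step 8 — Reactive power: Q = Im(S) = -13.35 VAR.
Step 9 — Apparent power: |S| = 22.84 VA.
Step 10 — Power factor: PF = P/|S| = 0.8115 (leading).

(a) P = 18.53 W  (b) Q = -13.35 VAR  (c) S = 22.84 VA  (d) PF = 0.8115 (leading)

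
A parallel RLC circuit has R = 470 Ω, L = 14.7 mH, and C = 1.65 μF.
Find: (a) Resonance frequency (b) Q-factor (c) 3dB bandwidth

Step 1 — Resonance: ω₀ = 1/√(LC) = 1/√(0.0147·1.65e-06) = 6421 rad/s.
Step 2 — f₀ = ω₀/(2π) = 1022 Hz.
Step 3 — Parallel Q: Q = R/(ω₀L) = 470/(6421·0.0147) = 4.979.
Step 4 — Bandwidth: Δω = ω₀/Q = 1289 rad/s; BW = Δω/(2π) = 205.2 Hz.

(a) f₀ = 1022 Hz  (b) Q = 4.979  (c) BW = 205.2 Hz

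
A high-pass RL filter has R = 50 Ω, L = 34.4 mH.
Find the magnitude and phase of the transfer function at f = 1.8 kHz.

Step 1 — Angular frequency: ω = 2π·1800 = 1.131e+04 rad/s.
Step 2 — Transfer function: H(jω) = jωL/(R + jωL).
Step 3 — Numerator jωL = j·389.1; denominator R + jωL = 50 + j389.1.
Step 4 — H = 0.9838 + j0.1264.
Step 5 — Magnitude: |H| = 0.9918 (-0.1 dB); phase: φ = 7.3°.

|H| = 0.9918 (-0.1 dB), φ = 7.3°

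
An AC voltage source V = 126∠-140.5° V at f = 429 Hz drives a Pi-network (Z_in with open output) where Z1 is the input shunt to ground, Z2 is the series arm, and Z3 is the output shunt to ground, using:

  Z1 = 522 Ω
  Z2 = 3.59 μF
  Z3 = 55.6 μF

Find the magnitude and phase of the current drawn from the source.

Step 1 — Angular frequency: ω = 2π·f = 2π·429 = 2695 rad/s.
Step 2 — Component impedances:
  Z1: Z = R = 522 Ω
  Z2: Z = 1/(jωC) = -j/(ω·C) = 0 - j103.3 Ω
  Z3: Z = 1/(jωC) = -j/(ω·C) = 0 - j6.672 Ω
Step 3 — With open output, the series arm Z2 and the output shunt Z3 appear in series to ground: Z2 + Z3 = 0 - j110 Ω.
Step 4 — Parallel with input shunt Z1: Z_in = Z1 || (Z2 + Z3) = 22.2 - j105.3 Ω = 107.6∠-78.1° Ω.
Step 5 — Source phasor: V = 126∠-140.5° V = -97.22 - j80.15 V.
Step 6 — Ohm's law: I = V / Z_total = (-97.22 - j80.15) / (22.2 - j105.3) = 0.5423 - j1.037 A.
Step 7 — Convert to polar: |I| = 1.17 A, ∠I = -62.4°.

I = 1.17∠-62.4° A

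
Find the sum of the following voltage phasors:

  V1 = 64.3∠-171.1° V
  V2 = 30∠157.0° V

Step 1 — Convert each phasor to rectangular form:
  V1 = 64.3·(cos(-171.1°) + j·sin(-171.1°)) = -63.53 - j9.948 V
  V2 = 30·(cos(157.0°) + j·sin(157.0°)) = -27.62 + j11.72 V
Step 2 — Sum components: V_total = -91.14 + j1.774 V.
Step 3 — Convert to polar: |V_total| = 91.16 V, ∠V_total = 178.9°.

V_total = 91.16∠178.9° V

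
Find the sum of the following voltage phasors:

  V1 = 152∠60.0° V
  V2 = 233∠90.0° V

Step 1 — Convert each phasor to rectangular form:
  V1 = 152·(cos(60.0°) + j·sin(60.0°)) = 76 + j131.6 V
  V2 = 233·(cos(90.0°) + j·sin(90.0°)) = 0 + j233 V
Step 2 — Sum components: V_total = 76 + j364.6 V.
Step 3 — Convert to polar: |V_total| = 372.5 V, ∠V_total = 78.2°.

V_total = 372.5∠78.2° V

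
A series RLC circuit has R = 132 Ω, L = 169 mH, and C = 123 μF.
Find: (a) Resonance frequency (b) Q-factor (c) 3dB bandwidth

Step 1 — Resonance: ω₀ = 1/√(LC) = 1/√(0.169·0.000123) = 219.3 rad/s.
Step 2 — f₀ = ω₀/(2π) = 34.91 Hz.
Step 3 — Series Q: Q = ω₀L/R = 219.3·0.169/132 = 0.2808.
Step 4 — Bandwidth: Δω = ω₀/Q = 781.1 rad/s; BW = Δω/(2π) = 124.3 Hz.

(a) f₀ = 34.91 Hz  (b) Q = 0.2808  (c) BW = 124.3 Hz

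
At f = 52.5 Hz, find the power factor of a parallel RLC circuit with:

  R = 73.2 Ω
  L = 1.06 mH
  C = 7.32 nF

Step 1 — Angular frequency: ω = 2π·f = 2π·52.5 = 329.9 rad/s.
Step 2 — Component impedances:
  R: Z = R = 73.2 Ω
  L: Z = jωL = j·329.9·0.00106 = 0 + j0.3497 Ω
  C: Z = 1/(jωC) = -j/(ω·C) = 0 - j4.141e+05 Ω
Step 3 — Parallel combination: 1/Z_total = 1/R + 1/L + 1/C; Z_total = 0.00167 + j0.3497 Ω = 0.3497∠89.7° Ω.
Step 4 — Power factor: PF = cos(φ) = Re(Z)/|Z| = 0.0016702/0.34966 = 0.004777.
Step 5 — Type: Im(Z) = 0.3497 ⇒ lagging (phase φ = 89.7°).

PF = 0.004777 (lagging, φ = 89.7°)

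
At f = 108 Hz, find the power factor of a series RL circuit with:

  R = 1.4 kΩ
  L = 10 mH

Step 1 — Angular frequency: ω = 2π·f = 2π·108 = 678.6 rad/s.
Step 2 — Component impedances:
  R: Z = R = 1400 Ω
  L: Z = jωL = j·678.6·0.01 = 0 + j6.786 Ω
Step 3 — Series combination: Z_total = R + L = 1400 + j6.786 Ω = 1400∠0.3° Ω.
Step 4 — Power factor: PF = cos(φ) = Re(Z)/|Z| = 1400/1400 = 1.
Step 5 — Type: Im(Z) = 6.786 ⇒ lagging (phase φ = 0.3°).

PF = 1 (lagging, φ = 0.3°)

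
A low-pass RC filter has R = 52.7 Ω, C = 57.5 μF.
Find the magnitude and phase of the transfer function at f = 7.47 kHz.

Step 1 — Angular frequency: ω = 2π·7470 = 4.694e+04 rad/s.
Step 2 — Transfer function: H(jω) = 1/(1 + jωRC).
Step 3 — Denominator: 1 + jωRC = 1 + j·4.694e+04·52.7·5.75e-05 = 1 + j142.2.
Step 4 — H = 4.943e-05 - j0.007031.
Step 5 — Magnitude: |H| = 0.007031 (-43.1 dB); phase: φ = -89.6°.

|H| = 0.007031 (-43.1 dB), φ = -89.6°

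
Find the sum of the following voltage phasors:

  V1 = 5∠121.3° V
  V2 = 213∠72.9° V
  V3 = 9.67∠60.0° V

Step 1 — Convert each phasor to rectangular form:
  V1 = 5·(cos(121.3°) + j·sin(121.3°)) = -2.598 + j4.272 V
  V2 = 213·(cos(72.9°) + j·sin(72.9°)) = 62.63 + j203.6 V
  V3 = 9.67·(cos(60.0°) + j·sin(60.0°)) = 4.835 + j8.374 V
Step 2 — Sum components: V_total = 64.87 + j216.2 V.
Step 3 — Convert to polar: |V_total| = 225.8 V, ∠V_total = 73.3°.

V_total = 225.8∠73.3° V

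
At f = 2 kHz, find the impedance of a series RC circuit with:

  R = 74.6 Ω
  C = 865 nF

Step 1 — Angular frequency: ω = 2π·f = 2π·2000 = 1.257e+04 rad/s.
Step 2 — Component impedances:
  R: Z = R = 74.6 Ω
  C: Z = 1/(jωC) = -j/(ω·C) = 0 - j92 Ω
Step 3 — Series combination: Z_total = R + C = 74.6 - j92 Ω = 118.4∠-51.0° Ω.

Z = 74.6 - j92 Ω = 118.4∠-51.0° Ω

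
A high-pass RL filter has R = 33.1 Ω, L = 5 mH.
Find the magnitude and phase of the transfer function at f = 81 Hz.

Step 1 — Angular frequency: ω = 2π·81 = 508.9 rad/s.
Step 2 — Transfer function: H(jω) = jωL/(R + jωL).
Step 3 — Numerator jωL = j·2.545; denominator R + jωL = 33.1 + j2.545.
Step 4 — H = 0.005876 + j0.07643.
Step 5 — Magnitude: |H| = 0.07665 (-22.3 dB); phase: φ = 85.6°.

|H| = 0.07665 (-22.3 dB), φ = 85.6°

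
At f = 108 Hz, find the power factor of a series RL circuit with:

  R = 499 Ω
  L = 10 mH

Step 1 — Angular frequency: ω = 2π·f = 2π·108 = 678.6 rad/s.
Step 2 — Component impedances:
  R: Z = R = 499 Ω
  L: Z = jωL = j·678.6·0.01 = 0 + j6.786 Ω
Step 3 — Series combination: Z_total = R + L = 499 + j6.786 Ω = 499∠0.8° Ω.
Step 4 — Power factor: PF = cos(φ) = Re(Z)/|Z| = 499/499.05 = 0.9999.
Step 5 — Type: Im(Z) = 6.786 ⇒ lagging (phase φ = 0.8°).

PF = 0.9999 (lagging, φ = 0.8°)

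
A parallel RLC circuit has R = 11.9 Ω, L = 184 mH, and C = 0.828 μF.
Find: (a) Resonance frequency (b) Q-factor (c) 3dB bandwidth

Step 1 — Resonance: ω₀ = 1/√(LC) = 1/√(0.184·8.28e-07) = 2562 rad/s.
Step 2 — f₀ = ω₀/(2π) = 407.8 Hz.
Step 3 — Parallel Q: Q = R/(ω₀L) = 11.9/(2562·0.184) = 0.02524.
Step 4 — Bandwidth: Δω = ω₀/Q = 1.015e+05 rad/s; BW = Δω/(2π) = 1.615e+04 Hz.

(a) f₀ = 407.8 Hz  (b) Q = 0.02524  (c) BW = 1.615e+04 Hz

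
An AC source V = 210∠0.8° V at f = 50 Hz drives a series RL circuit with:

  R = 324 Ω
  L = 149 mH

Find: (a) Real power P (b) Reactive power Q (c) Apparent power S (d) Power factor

Step 1 — Angular frequency: ω = 2π·f = 2π·50 = 314.2 rad/s.
Step 2 — Component impedances:
  R: Z = R = 324 Ω
  L: Z = jωL = j·314.2·0.149 = 0 + j46.81 Ω
Step 3 — Series combination: Z_total = R + L = 324 + j46.81 Ω = 327.4∠8.2° Ω.
Step 4 — Source phasor: V = 210∠0.8° V = 210 + j2.932 V.
Step 5 — Current: I = V / Z = 0.6361 - j0.08285 A = 0.6415∠-7.4° A.
Step 6 — Complex power: S = V·I* = 133.3 + j19.26 VA.
Step 7 — Real power: P = Re(S) = 133.3 W.
Step 8 — Reactive power: Q = Im(S) = 19.26 VAR.
Step 9 — Apparent power: |S| = 134.7 VA.
Step 10 — Power factor: PF = P/|S| = 0.9897 (lagging).

(a) P = 133.3 W  (b) Q = 19.26 VAR  (c) S = 134.7 VA  (d) PF = 0.9897 (lagging)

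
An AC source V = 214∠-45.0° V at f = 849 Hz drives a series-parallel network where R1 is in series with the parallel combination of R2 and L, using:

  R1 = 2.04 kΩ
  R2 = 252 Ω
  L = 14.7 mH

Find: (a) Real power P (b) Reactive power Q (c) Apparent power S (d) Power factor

Step 1 — Angular frequency: ω = 2π·f = 2π·849 = 5334 rad/s.
Step 2 — Component impedances:
  R1: Z = R = 2040 Ω
  R2: Z = R = 252 Ω
  L: Z = jωL = j·5334·0.0147 = 0 + j78.42 Ω
Step 3 — Parallel branch: R2 || L = 1/(1/R2 + 1/L) = 22.25 + j71.49 Ω.
Step 4 — Series with R1: Z_total = R1 + (R2 || L) = 2062 + j71.49 Ω = 2063∠2.0° Ω.
Step 5 — Source phasor: V = 214∠-45.0° V = 151.3 - j151.3 V.
Step 6 — Current: I = V / Z = 0.07075 - j0.07583 A = 0.1037∠-47.0° A.
Step 7 — Complex power: S = V·I* = 22.18 + j0.7689 VA.
Step 8 — Real power: P = Re(S) = 22.18 W.
Step 9 — Reactive power: Q = Im(S) = 0.7689 VAR.
Step 10 — Apparent power: |S| = 22.19 VA.
Step 11 — Power factor: PF = P/|S| = 0.9994 (lagging).

(a) P = 22.18 W  (b) Q = 0.7689 VAR  (c) S = 22.19 VA  (d) PF = 0.9994 (lagging)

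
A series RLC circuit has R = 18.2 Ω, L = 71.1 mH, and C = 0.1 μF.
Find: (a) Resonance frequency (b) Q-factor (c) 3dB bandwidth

Step 1 — Resonance condition Im(Z)=0 gives ω₀ = 1/√(LC).
Step 2 — ω₀ = 1/√(0.0711·1e-07) = 1.186e+04 rad/s.
Step 3 — f₀ = ω₀/(2π) = 1887 Hz.
Step 4 — Series Q: Q = ω₀L/R = 1.186e+04·0.0711/18.2 = 46.33.
Step 5 — 3dB bandwidth: Δω = ω₀/Q = 256 rad/s; BW = Δω/(2π) = 40.74 Hz.

(a) f₀ = 1887 Hz  (b) Q = 46.33  (c) BW = 40.74 Hz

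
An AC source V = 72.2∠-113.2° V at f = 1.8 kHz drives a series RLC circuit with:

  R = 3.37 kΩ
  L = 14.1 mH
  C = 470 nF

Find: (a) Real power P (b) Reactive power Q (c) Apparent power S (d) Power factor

Step 1 — Angular frequency: ω = 2π·f = 2π·1800 = 1.131e+04 rad/s.
Step 2 — Component impedances:
  R: Z = R = 3370 Ω
  L: Z = jωL = j·1.131e+04·0.0141 = 0 + j159.5 Ω
  C: Z = 1/(jωC) = -j/(ω·C) = 0 - j188.1 Ω
Step 3 — Series combination: Z_total = R + L + C = 3370 - j28.66 Ω = 3370∠-0.5° Ω.
Step 4 — Source phasor: V = 72.2∠-113.2° V = -28.44 - j66.36 V.
Step 5 — Current: I = V / Z = -0.008272 - j0.01976 A = 0.02142∠-112.7° A.
Step 6 — Complex power: S = V·I* = 1.547 - j0.01315 VA.
Step 7 — Real power: P = Re(S) = 1.547 W.
Step 8 — Reactive power: Q = Im(S) = -0.01315 VAR.
Step 9 — Apparent power: |S| = 1.547 VA.
Step 10 — Power factor: PF = P/|S| = 1 (leading).

(a) P = 1.547 W  (b) Q = -0.01315 VAR  (c) S = 1.547 VA  (d) PF = 1 (leading)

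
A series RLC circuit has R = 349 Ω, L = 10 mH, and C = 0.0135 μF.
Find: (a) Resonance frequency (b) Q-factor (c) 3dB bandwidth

Step 1 — Resonance: ω₀ = 1/√(LC) = 1/√(0.01·1.35e-08) = 8.607e+04 rad/s.
Step 2 — f₀ = ω₀/(2π) = 1.37e+04 Hz.
Step 3 — Series Q: Q = ω₀L/R = 8.607e+04·0.01/349 = 2.466.
Step 4 — Bandwidth: Δω = ω₀/Q = 3.49e+04 rad/s; BW = Δω/(2π) = 5555 Hz.

(a) f₀ = 1.37e+04 Hz  (b) Q = 2.466  (c) BW = 5555 Hz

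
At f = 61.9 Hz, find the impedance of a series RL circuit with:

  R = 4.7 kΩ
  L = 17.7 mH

Step 1 — Angular frequency: ω = 2π·f = 2π·61.9 = 388.9 rad/s.
Step 2 — Component impedances:
  R: Z = R = 4700 Ω
  L: Z = jωL = j·388.9·0.0177 = 0 + j6.884 Ω
Step 3 — Series combination: Z_total = R + L = 4700 + j6.884 Ω = 4700∠0.1° Ω.

Z = 4700 + j6.884 Ω = 4700∠0.1° Ω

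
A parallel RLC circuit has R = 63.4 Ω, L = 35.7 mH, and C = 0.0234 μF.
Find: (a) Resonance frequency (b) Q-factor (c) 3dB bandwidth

Step 1 — Resonance: ω₀ = 1/√(LC) = 1/√(0.0357·2.34e-08) = 3.46e+04 rad/s.
Step 2 — f₀ = ω₀/(2π) = 5507 Hz.
Step 3 — Parallel Q: Q = R/(ω₀L) = 63.4/(3.46e+04·0.0357) = 0.05133.
Step 4 — Bandwidth: Δω = ω₀/Q = 6.741e+05 rad/s; BW = Δω/(2π) = 1.073e+05 Hz.

(a) f₀ = 5507 Hz  (b) Q = 0.05133  (c) BW = 1.073e+05 Hz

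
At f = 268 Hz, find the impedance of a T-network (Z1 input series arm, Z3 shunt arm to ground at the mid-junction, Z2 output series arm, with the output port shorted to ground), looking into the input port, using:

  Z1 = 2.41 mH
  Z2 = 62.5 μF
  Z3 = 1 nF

Step 1 — Angular frequency: ω = 2π·f = 2π·268 = 1684 rad/s.
Step 2 — Component impedances:
  Z1: Z = jωL = j·1684·0.00241 = 0 + j4.058 Ω
  Z2: Z = 1/(jωC) = -j/(ω·C) = 0 - j9.502 Ω
  Z3: Z = 1/(jωC) = -j/(ω·C) = 0 - j5.939e+05 Ω
Step 3 — With the output port shorted to ground, the output series arm Z2 runs from the junction to ground; the shunt arm Z3 also runs from the junction to ground. They appear in parallel: Z3 || Z2 = 0 - j9.502 Ω.
Step 4 — Series with input arm Z1: Z_in = Z1 + (Z3 || Z2) = 0 - j5.443 Ω = 5.443∠-90.0° Ω.

Z = 0 - j5.443 Ω = 5.443∠-90.0° Ω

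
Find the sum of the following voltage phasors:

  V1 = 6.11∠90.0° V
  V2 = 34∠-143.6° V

Step 1 — Convert each phasor to rectangular form:
  V1 = 6.11·(cos(90.0°) + j·sin(90.0°)) = 0 + j6.11 V
  V2 = 34·(cos(-143.6°) + j·sin(-143.6°)) = -27.37 - j20.18 V
Step 2 — Sum components: V_total = -27.37 - j14.07 V.
Step 3 — Convert to polar: |V_total| = 30.77 V, ∠V_total = -152.8°.

V_total = 30.77∠-152.8° V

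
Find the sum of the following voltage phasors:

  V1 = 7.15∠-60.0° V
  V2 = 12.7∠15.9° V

Step 1 — Convert each phasor to rectangular form:
  V1 = 7.15·(cos(-60.0°) + j·sin(-60.0°)) = 3.575 - j6.192 V
  V2 = 12.7·(cos(15.9°) + j·sin(15.9°)) = 12.21 + j3.479 V
Step 2 — Sum components: V_total = 15.79 - j2.713 V.
Step 3 — Convert to polar: |V_total| = 16.02 V, ∠V_total = -9.7°.

V_total = 16.02∠-9.7° V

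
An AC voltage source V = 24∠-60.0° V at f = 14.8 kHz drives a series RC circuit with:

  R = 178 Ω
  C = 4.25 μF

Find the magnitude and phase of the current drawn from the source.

Step 1 — Angular frequency: ω = 2π·f = 2π·1.48e+04 = 9.299e+04 rad/s.
Step 2 — Component impedances:
  R: Z = R = 178 Ω
  C: Z = 1/(jωC) = -j/(ω·C) = 0 - j2.53 Ω
Step 3 — Series combination: Z_total = R + C = 178 - j2.53 Ω = 178∠-0.8° Ω.
Step 4 — Source phasor: V = 24∠-60.0° V = 12 - j20.78 V.
Step 5 — Ohm's law: I = V / Z_total = (12 - j20.78) / (178 - j2.53) = 0.06906 - j0.1158 A.
Step 6 — Convert to polar: |I| = 0.1348 A, ∠I = -59.2°.

I = 0.1348∠-59.2° A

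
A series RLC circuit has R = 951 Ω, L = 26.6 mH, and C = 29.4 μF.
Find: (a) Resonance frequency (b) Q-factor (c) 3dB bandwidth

Step 1 — Resonance condition Im(Z)=0 gives ω₀ = 1/√(LC).
Step 2 — ω₀ = 1/√(0.0266·2.94e-05) = 1131 rad/s.
Step 3 — f₀ = ω₀/(2π) = 180 Hz.
Step 4 — Series Q: Q = ω₀L/R = 1131·0.0266/951 = 0.03163.
Step 5 — 3dB bandwidth: Δω = ω₀/Q = 3.575e+04 rad/s; BW = Δω/(2π) = 5690 Hz.

(a) f₀ = 180 Hz  (b) Q = 0.03163  (c) BW = 5690 Hz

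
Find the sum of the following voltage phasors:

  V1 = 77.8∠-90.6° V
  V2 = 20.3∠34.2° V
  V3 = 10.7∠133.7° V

Step 1 — Convert each phasor to rectangular form:
  V1 = 77.8·(cos(-90.6°) + j·sin(-90.6°)) = -0.8147 - j77.8 V
  V2 = 20.3·(cos(34.2°) + j·sin(34.2°)) = 16.79 + j11.41 V
  V3 = 10.7·(cos(133.7°) + j·sin(133.7°)) = -7.392 + j7.736 V
Step 2 — Sum components: V_total = 8.583 - j58.65 V.
Step 3 — Convert to polar: |V_total| = 59.27 V, ∠V_total = -81.7°.

V_total = 59.27∠-81.7° V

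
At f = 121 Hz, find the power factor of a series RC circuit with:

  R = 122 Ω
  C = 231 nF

Step 1 — Angular frequency: ω = 2π·f = 2π·121 = 760.3 rad/s.
Step 2 — Component impedances:
  R: Z = R = 122 Ω
  C: Z = 1/(jωC) = -j/(ω·C) = 0 - j5694 Ω
Step 3 — Series combination: Z_total = R + C = 122 - j5694 Ω = 5695∠-88.8° Ω.
Step 4 — Power factor: PF = cos(φ) = Re(Z)/|Z| = 122/5695 = 0.02142.
Step 5 — Type: Im(Z) = -5694 ⇒ leading (phase φ = -88.8°).

PF = 0.02142 (leading, φ = -88.8°)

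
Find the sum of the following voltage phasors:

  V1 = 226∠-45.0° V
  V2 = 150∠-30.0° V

Step 1 — Convert each phasor to rectangular form:
  V1 = 226·(cos(-45.0°) + j·sin(-45.0°)) = 159.8 - j159.8 V
  V2 = 150·(cos(-30.0°) + j·sin(-30.0°)) = 129.9 - j75 V
Step 2 — Sum components: V_total = 289.7 - j234.8 V.
Step 3 — Convert to polar: |V_total| = 372.9 V, ∠V_total = -39.0°.

V_total = 372.9∠-39.0° V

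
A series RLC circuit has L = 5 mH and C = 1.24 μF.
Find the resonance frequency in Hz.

Step 1 — Resonance condition Im(Z)=0 gives ω₀ = 1/√(LC).
Step 2 — ω₀ = 1/√(0.005·1.24e-06) = 1.27e+04 rad/s.
Step 3 — f₀ = ω₀/(2π) = 2021 Hz.

f₀ = 2021 Hz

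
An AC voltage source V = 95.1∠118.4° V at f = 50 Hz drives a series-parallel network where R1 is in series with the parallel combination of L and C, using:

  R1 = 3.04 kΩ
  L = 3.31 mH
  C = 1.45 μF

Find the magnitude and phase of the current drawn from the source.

Step 1 — Angular frequency: ω = 2π·f = 2π·50 = 314.2 rad/s.
Step 2 — Component impedances:
  R1: Z = R = 3040 Ω
  L: Z = jωL = j·314.2·0.00331 = 0 + j1.04 Ω
  C: Z = 1/(jωC) = -j/(ω·C) = 0 - j2195 Ω
Step 3 — Parallel branch: L || C = 1/(1/L + 1/C) = 0 + j1.04 Ω.
Step 4 — Series with R1: Z_total = R1 + (L || C) = 3040 + j1.04 Ω = 3040∠0.0° Ω.
Step 5 — Source phasor: V = 95.1∠118.4° V = -45.23 + j83.65 V.
Step 6 — Ohm's law: I = V / Z_total = (-45.23 + j83.65) / (3040 + j1.04) = -0.01487 + j0.02752 A.
Step 7 — Convert to polar: |I| = 0.03128 A, ∠I = 118.4°.

I = 0.03128∠118.4° A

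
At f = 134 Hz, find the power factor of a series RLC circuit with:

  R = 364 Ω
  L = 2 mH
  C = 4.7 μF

Step 1 — Angular frequency: ω = 2π·f = 2π·134 = 841.9 rad/s.
Step 2 — Component impedances:
  R: Z = R = 364 Ω
  L: Z = jωL = j·841.9·0.002 = 0 + j1.684 Ω
  C: Z = 1/(jωC) = -j/(ω·C) = 0 - j252.7 Ω
Step 3 — Series combination: Z_total = R + L + C = 364 - j251 Ω = 442.2∠-34.6° Ω.
Step 4 — Power factor: PF = cos(φ) = Re(Z)/|Z| = 364/442.2 = 0.8232.
Step 5 — Type: Im(Z) = -251 ⇒ leading (phase φ = -34.6°).

PF = 0.8232 (leading, φ = -34.6°)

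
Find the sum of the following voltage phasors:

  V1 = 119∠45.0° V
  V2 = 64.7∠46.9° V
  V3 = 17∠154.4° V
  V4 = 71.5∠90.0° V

Step 1 — Convert each phasor to rectangular form:
  V1 = 119·(cos(45.0°) + j·sin(45.0°)) = 84.15 + j84.15 V
  V2 = 64.7·(cos(46.9°) + j·sin(46.9°)) = 44.21 + j47.24 V
  V3 = 17·(cos(154.4°) + j·sin(154.4°)) = -15.33 + j7.345 V
  V4 = 71.5·(cos(90.0°) + j·sin(90.0°)) = 0 + j71.5 V
Step 2 — Sum components: V_total = 113 + j210.2 V.
Step 3 — Convert to polar: |V_total| = 238.7 V, ∠V_total = 61.7°.

V_total = 238.7∠61.7° V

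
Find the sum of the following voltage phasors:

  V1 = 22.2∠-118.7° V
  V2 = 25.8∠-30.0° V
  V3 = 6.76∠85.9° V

Step 1 — Convert each phasor to rectangular form:
  V1 = 22.2·(cos(-118.7°) + j·sin(-118.7°)) = -10.66 - j19.47 V
  V2 = 25.8·(cos(-30.0°) + j·sin(-30.0°)) = 22.34 - j12.9 V
  V3 = 6.76·(cos(85.9°) + j·sin(85.9°)) = 0.4833 + j6.743 V
Step 2 — Sum components: V_total = 12.17 - j25.63 V.
Step 3 — Convert to polar: |V_total| = 28.37 V, ∠V_total = -64.6°.

V_total = 28.37∠-64.6° V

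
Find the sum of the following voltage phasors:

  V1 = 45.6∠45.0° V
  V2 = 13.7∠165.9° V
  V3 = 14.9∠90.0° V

Step 1 — Convert each phasor to rectangular form:
  V1 = 45.6·(cos(45.0°) + j·sin(45.0°)) = 32.24 + j32.24 V
  V2 = 13.7·(cos(165.9°) + j·sin(165.9°)) = -13.29 + j3.338 V
  V3 = 14.9·(cos(90.0°) + j·sin(90.0°)) = 0 + j14.9 V
Step 2 — Sum components: V_total = 18.96 + j50.48 V.
Step 3 — Convert to polar: |V_total| = 53.92 V, ∠V_total = 69.4°.

V_total = 53.92∠69.4° V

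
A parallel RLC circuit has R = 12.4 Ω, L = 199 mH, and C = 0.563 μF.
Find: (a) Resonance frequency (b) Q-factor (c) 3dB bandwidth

Step 1 — Resonance: ω₀ = 1/√(LC) = 1/√(0.199·5.63e-07) = 2988 rad/s.
Step 2 — f₀ = ω₀/(2π) = 475.5 Hz.
Step 3 — Parallel Q: Q = R/(ω₀L) = 12.4/(2988·0.199) = 0.02086.
Step 4 — Bandwidth: Δω = ω₀/Q = 1.432e+05 rad/s; BW = Δω/(2π) = 2.28e+04 Hz.

(a) f₀ = 475.5 Hz  (b) Q = 0.02086  (c) BW = 2.28e+04 Hz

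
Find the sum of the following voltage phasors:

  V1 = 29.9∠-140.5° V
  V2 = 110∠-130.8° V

Step 1 — Convert each phasor to rectangular form:
  V1 = 29.9·(cos(-140.5°) + j·sin(-140.5°)) = -23.07 - j19.02 V
  V2 = 110·(cos(-130.8°) + j·sin(-130.8°)) = -71.88 - j83.27 V
Step 2 — Sum components: V_total = -94.95 - j102.3 V.
Step 3 — Convert to polar: |V_total| = 139.6 V, ∠V_total = -132.9°.

V_total = 139.6∠-132.9° V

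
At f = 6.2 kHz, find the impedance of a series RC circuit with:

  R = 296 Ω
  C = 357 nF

Step 1 — Angular frequency: ω = 2π·f = 2π·6200 = 3.896e+04 rad/s.
Step 2 — Component impedances:
  R: Z = R = 296 Ω
  C: Z = 1/(jωC) = -j/(ω·C) = 0 - j71.91 Ω
Step 3 — Series combination: Z_total = R + C = 296 - j71.91 Ω = 304.6∠-13.7° Ω.

Z = 296 - j71.91 Ω = 304.6∠-13.7° Ω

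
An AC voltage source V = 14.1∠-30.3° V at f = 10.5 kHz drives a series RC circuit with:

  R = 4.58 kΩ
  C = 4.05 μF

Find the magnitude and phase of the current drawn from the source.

Step 1 — Angular frequency: ω = 2π·f = 2π·1.05e+04 = 6.597e+04 rad/s.
Step 2 — Component impedances:
  R: Z = R = 4580 Ω
  C: Z = 1/(jωC) = -j/(ω·C) = 0 - j3.743 Ω
Step 3 — Series combination: Z_total = R + C = 4580 - j3.743 Ω = 4580∠-0.0° Ω.
Step 4 — Source phasor: V = 14.1∠-30.3° V = 12.17 - j7.114 V.
Step 5 — Ohm's law: I = V / Z_total = (12.17 - j7.114) / (4580 - j3.743) = 0.002659 - j0.001551 A.
Step 6 — Convert to polar: |I| = 0.003079 A, ∠I = -30.3°.

I = 0.003079∠-30.3° A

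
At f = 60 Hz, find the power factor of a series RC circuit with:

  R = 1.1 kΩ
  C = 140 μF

Step 1 — Angular frequency: ω = 2π·f = 2π·60 = 377 rad/s.
Step 2 — Component impedances:
  R: Z = R = 1100 Ω
  C: Z = 1/(jωC) = -j/(ω·C) = 0 - j18.95 Ω
Step 3 — Series combination: Z_total = R + C = 1100 - j18.95 Ω = 1100∠-1.0° Ω.
Step 4 — Power factor: PF = cos(φ) = Re(Z)/|Z| = 1100/1100.16 = 0.9999.
Step 5 — Type: Im(Z) = -18.95 ⇒ leading (phase φ = -1.0°).

PF = 0.9999 (leading, φ = -1.0°)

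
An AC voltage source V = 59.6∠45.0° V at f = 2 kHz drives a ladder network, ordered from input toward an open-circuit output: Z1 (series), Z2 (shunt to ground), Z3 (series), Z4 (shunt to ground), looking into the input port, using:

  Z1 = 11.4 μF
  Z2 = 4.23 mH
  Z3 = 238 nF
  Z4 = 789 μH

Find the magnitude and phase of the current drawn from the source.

Step 1 — Angular frequency: ω = 2π·f = 2π·2000 = 1.257e+04 rad/s.
Step 2 — Component impedances:
  Z1: Z = 1/(jωC) = -j/(ω·C) = 0 - j6.98 Ω
  Z2: Z = jωL = j·1.257e+04·0.00423 = 0 + j53.16 Ω
  Z3: Z = 1/(jωC) = -j/(ω·C) = 0 - j334.4 Ω
  Z4: Z = jωL = j·1.257e+04·0.000789 = 0 + j9.915 Ω
Step 3 — Ladder network (open output): work backward from the far end, alternating series and parallel combinations. Z_in = 0 + j56.59 Ω = 56.59∠90.0° Ω.
Step 4 — Source phasor: V = 59.6∠45.0° V = 42.14 + j42.14 V.
Step 5 — Ohm's law: I = V / Z_total = (42.14 + j42.14) / (0 + j56.59) = 0.7447 - j0.7447 A.
Step 6 — Convert to polar: |I| = 1.053 A, ∠I = -45.0°.

I = 1.053∠-45.0° A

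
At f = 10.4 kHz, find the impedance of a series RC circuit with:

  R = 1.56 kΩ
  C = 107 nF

Step 1 — Angular frequency: ω = 2π·f = 2π·1.04e+04 = 6.535e+04 rad/s.
Step 2 — Component impedances:
  R: Z = R = 1560 Ω
  C: Z = 1/(jωC) = -j/(ω·C) = 0 - j143 Ω
Step 3 — Series combination: Z_total = R + C = 1560 - j143 Ω = 1567∠-5.2° Ω.

Z = 1560 - j143 Ω = 1567∠-5.2° Ω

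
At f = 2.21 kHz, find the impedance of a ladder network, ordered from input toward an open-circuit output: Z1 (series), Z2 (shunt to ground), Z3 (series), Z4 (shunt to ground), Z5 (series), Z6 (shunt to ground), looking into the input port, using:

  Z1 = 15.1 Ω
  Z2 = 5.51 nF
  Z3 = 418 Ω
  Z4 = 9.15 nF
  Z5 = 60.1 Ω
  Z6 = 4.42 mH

Step 1 — Angular frequency: ω = 2π·f = 2π·2210 = 1.389e+04 rad/s.
Step 2 — Component impedances:
  Z1: Z = R = 15.1 Ω
  Z2: Z = 1/(jωC) = -j/(ω·C) = 0 - j1.307e+04 Ω
  Z3: Z = R = 418 Ω
  Z4: Z = 1/(jωC) = -j/(ω·C) = 0 - j7871 Ω
  Z5: Z = R = 60.1 Ω
  Z6: Z = jωL = j·1.389e+04·0.00442 = 0 + j61.38 Ω
Step 3 — Ladder network (open output): work backward from the far end, alternating series and parallel combinations. Z_in = 498 + j43.89 Ω = 500∠5.0° Ω.

Z = 498 + j43.89 Ω = 500∠5.0° Ω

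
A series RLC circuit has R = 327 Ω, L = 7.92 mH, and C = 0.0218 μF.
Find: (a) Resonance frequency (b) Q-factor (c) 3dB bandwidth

Step 1 — Resonance: ω₀ = 1/√(LC) = 1/√(0.00792·2.18e-08) = 7.61e+04 rad/s.
Step 2 — f₀ = ω₀/(2π) = 1.211e+04 Hz.
Step 3 — Series Q: Q = ω₀L/R = 7.61e+04·0.00792/327 = 1.843.
Step 4 — Bandwidth: Δω = ω₀/Q = 4.129e+04 rad/s; BW = Δω/(2π) = 6571 Hz.

(a) f₀ = 1.211e+04 Hz  (b) Q = 1.843  (c) BW = 6571 Hz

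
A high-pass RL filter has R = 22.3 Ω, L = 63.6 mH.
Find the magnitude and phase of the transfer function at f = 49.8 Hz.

Step 1 — Angular frequency: ω = 2π·49.8 = 312.9 rad/s.
Step 2 — Transfer function: H(jω) = jωL/(R + jωL).
Step 3 — Numerator jωL = j·19.9; denominator R + jωL = 22.3 + j19.9.
Step 4 — H = 0.4433 + j0.4968.
Step 5 — Magnitude: |H| = 0.6658 (-3.5 dB); phase: φ = 48.3°.

|H| = 0.6658 (-3.5 dB), φ = 48.3°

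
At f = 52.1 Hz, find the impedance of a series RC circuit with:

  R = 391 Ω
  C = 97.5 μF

Step 1 — Angular frequency: ω = 2π·f = 2π·52.1 = 327.4 rad/s.
Step 2 — Component impedances:
  R: Z = R = 391 Ω
  C: Z = 1/(jωC) = -j/(ω·C) = 0 - j31.33 Ω
Step 3 — Series combination: Z_total = R + C = 391 - j31.33 Ω = 392.3∠-4.6° Ω.

Z = 391 - j31.33 Ω = 392.3∠-4.6° Ω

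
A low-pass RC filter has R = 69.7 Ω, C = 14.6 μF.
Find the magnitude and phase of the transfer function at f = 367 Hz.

Step 1 — Angular frequency: ω = 2π·367 = 2306 rad/s.
Step 2 — Transfer function: H(jω) = 1/(1 + jωRC).
Step 3 — Denominator: 1 + jωRC = 1 + j·2306·69.7·1.46e-05 = 1 + j2.347.
Step 4 — H = 0.1537 - j0.3607.
Step 5 — Magnitude: |H| = 0.392 (-8.1 dB); phase: φ = -66.9°.

|H| = 0.392 (-8.1 dB), φ = -66.9°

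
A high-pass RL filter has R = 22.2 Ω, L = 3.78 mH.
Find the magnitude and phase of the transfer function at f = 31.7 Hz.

Step 1 — Angular frequency: ω = 2π·31.7 = 199.2 rad/s.
Step 2 — Transfer function: H(jω) = jωL/(R + jωL).
Step 3 — Numerator jωL = j·0.7529; denominator R + jωL = 22.2 + j0.7529.
Step 4 — H = 0.001149 + j0.03387.
Step 5 — Magnitude: |H| = 0.03389 (-29.4 dB); phase: φ = 88.1°.

|H| = 0.03389 (-29.4 dB), φ = 88.1°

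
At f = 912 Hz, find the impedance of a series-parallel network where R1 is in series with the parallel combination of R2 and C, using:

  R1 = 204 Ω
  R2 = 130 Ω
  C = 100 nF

Step 1 — Angular frequency: ω = 2π·f = 2π·912 = 5730 rad/s.
Step 2 — Component impedances:
  R1: Z = R = 204 Ω
  R2: Z = R = 130 Ω
  C: Z = 1/(jωC) = -j/(ω·C) = 0 - j1745 Ω
Step 3 — Parallel branch: R2 || C = 1/(1/R2 + 1/C) = 129.3 - j9.631 Ω.
Step 4 — Series with R1: Z_total = R1 + (R2 || C) = 333.3 - j9.631 Ω = 333.4∠-1.7° Ω.

Z = 333.3 - j9.631 Ω = 333.4∠-1.7° Ω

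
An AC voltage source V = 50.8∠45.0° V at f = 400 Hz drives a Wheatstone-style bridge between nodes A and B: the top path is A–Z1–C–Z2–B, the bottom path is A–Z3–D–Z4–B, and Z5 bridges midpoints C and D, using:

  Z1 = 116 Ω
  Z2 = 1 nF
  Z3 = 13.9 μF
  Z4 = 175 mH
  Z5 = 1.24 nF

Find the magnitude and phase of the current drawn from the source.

Step 1 — Angular frequency: ω = 2π·f = 2π·400 = 2513 rad/s.
Step 2 — Component impedances:
  Z1: Z = R = 116 Ω
  Z2: Z = 1/(jωC) = -j/(ω·C) = 0 - j3.979e+05 Ω
  Z3: Z = 1/(jωC) = -j/(ω·C) = 0 - j28.62 Ω
  Z4: Z = jωL = j·2513·0.175 = 0 + j439.8 Ω
  Z5: Z = 1/(jωC) = -j/(ω·C) = 0 - j3.209e+05 Ω
Step 3 — Bridge requires nodal analysis (the Z5 bridge couples midpoints C and D, so the two paths cannot be reduced to a simple series/parallel combination). Setting node B to ground and injecting 1 A at node A, the 3-node admittance system at A, C, D solves to V_A = Z_AB = 0.0001036 + j411.6 Ω = 411.6∠90.0° Ω.
Step 4 — Source phasor: V = 50.8∠45.0° V = 35.92 + j35.92 V.
Step 5 — Ohm's law: I = V / Z_total = (35.92 + j35.92) / (0.0001036 + j411.6) = 0.08727 - j0.08727 A.
Step 6 — Convert to polar: |I| = 0.1234 A, ∠I = -45.0°.

I = 0.1234∠-45.0° A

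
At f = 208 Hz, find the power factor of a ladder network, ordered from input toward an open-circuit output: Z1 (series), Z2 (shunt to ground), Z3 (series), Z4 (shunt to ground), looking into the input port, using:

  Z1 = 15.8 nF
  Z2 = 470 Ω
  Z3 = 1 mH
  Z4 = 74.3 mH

Step 1 — Angular frequency: ω = 2π·f = 2π·208 = 1307 rad/s.
Step 2 — Component impedances:
  Z1: Z = 1/(jωC) = -j/(ω·C) = 0 - j4.843e+04 Ω
  Z2: Z = R = 470 Ω
  Z3: Z = jωL = j·1307·0.001 = 0 + j1.307 Ω
  Z4: Z = jωL = j·1307·0.0743 = 0 + j97.1 Ω
Step 3 — Ladder network (open output): work backward from the far end, alternating series and parallel combinations. Z_in = 19.74 - j4.833e+04 Ω = 4.833e+04∠-90.0° Ω.
Step 4 — Power factor: PF = cos(φ) = Re(Z)/|Z| = 19.74/4.833e+04 = 0.0004084.
Step 5 — Type: Im(Z) = -4.833e+04 ⇒ leading (phase φ = -90.0°).

PF = 0.0004084 (leading, φ = -90.0°)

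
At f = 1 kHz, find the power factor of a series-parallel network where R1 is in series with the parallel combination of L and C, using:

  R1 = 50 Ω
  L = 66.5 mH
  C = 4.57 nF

Step 1 — Angular frequency: ω = 2π·f = 2π·1000 = 6283 rad/s.
Step 2 — Component impedances:
  R1: Z = R = 50 Ω
  L: Z = jωL = j·6283·0.0665 = 0 + j417.8 Ω
  C: Z = 1/(jωC) = -j/(ω·C) = 0 - j3.483e+04 Ω
Step 3 — Parallel branch: L || C = 1/(1/L + 1/C) = 0 + j422.9 Ω.
Step 4 — Series with R1: Z_total = R1 + (L || C) = 50 + j422.9 Ω = 425.9∠83.3° Ω.
Step 5 — Power factor: PF = cos(φ) = Re(Z)/|Z| = 50/425.9 = 0.1174.
Step 6 — Type: Im(Z) = 422.9 ⇒ lagging (phase φ = 83.3°).

PF = 0.1174 (lagging, φ = 83.3°)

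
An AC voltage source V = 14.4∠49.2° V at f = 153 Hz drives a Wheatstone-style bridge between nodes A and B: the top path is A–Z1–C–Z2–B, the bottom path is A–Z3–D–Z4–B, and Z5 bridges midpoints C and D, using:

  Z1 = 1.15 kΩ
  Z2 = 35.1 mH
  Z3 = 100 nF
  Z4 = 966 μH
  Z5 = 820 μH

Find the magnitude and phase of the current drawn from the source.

Step 1 — Angular frequency: ω = 2π·f = 2π·153 = 961.3 rad/s.
Step 2 — Component impedances:
  Z1: Z = R = 1150 Ω
  Z2: Z = jωL = j·961.3·0.0351 = 0 + j33.74 Ω
  Z3: Z = 1/(jωC) = -j/(ω·C) = 0 - j1.04e+04 Ω
  Z4: Z = jωL = j·961.3·0.000966 = 0 + j0.9286 Ω
  Z5: Z = jωL = j·961.3·0.00082 = 0 + j0.7883 Ω
Step 3 — Bridge requires nodal analysis (the Z5 bridge couples midpoints C and D, so the two paths cannot be reduced to a simple series/parallel combination). Setting node B to ground and injecting 1 A at node A, the 3-node admittance system at A, C, D solves to V_A = Z_AB = 1136 - j124 Ω = 1143∠-6.2° Ω.
Step 4 — Source phasor: V = 14.4∠49.2° V = 9.409 + j10.9 V.
Step 5 — Ohm's law: I = V / Z_total = (9.409 + j10.9) / (1136 - j124) = 0.007149 + j0.01037 A.
Step 6 — Convert to polar: |I| = 0.0126 A, ∠I = 55.4°.

I = 0.0126∠55.4° A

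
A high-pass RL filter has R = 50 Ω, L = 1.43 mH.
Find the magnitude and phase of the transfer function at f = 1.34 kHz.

Step 1 — Angular frequency: ω = 2π·1340 = 8419 rad/s.
Step 2 — Transfer function: H(jω) = jωL/(R + jωL).
Step 3 — Numerator jωL = j·12.04; denominator R + jωL = 50 + j12.04.
Step 4 — H = 0.05481 + j0.2276.
Step 5 — Magnitude: |H| = 0.2341 (-12.6 dB); phase: φ = 76.5°.

|H| = 0.2341 (-12.6 dB), φ = 76.5°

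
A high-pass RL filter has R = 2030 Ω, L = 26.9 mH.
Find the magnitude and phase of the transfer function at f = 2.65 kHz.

Step 1 — Angular frequency: ω = 2π·2650 = 1.665e+04 rad/s.
Step 2 — Transfer function: H(jω) = jωL/(R + jωL).
Step 3 — Numerator jωL = j·447.9; denominator R + jωL = 2030 + j447.9.
Step 4 — H = 0.04642 + j0.2104.
Step 5 — Magnitude: |H| = 0.2155 (-13.3 dB); phase: φ = 77.6°.

|H| = 0.2155 (-13.3 dB), φ = 77.6°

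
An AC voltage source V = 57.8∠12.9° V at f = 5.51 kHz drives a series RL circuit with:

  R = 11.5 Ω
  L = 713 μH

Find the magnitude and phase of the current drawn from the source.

Step 1 — Angular frequency: ω = 2π·f = 2π·5510 = 3.462e+04 rad/s.
Step 2 — Component impedances:
  R: Z = R = 11.5 Ω
  L: Z = jωL = j·3.462e+04·0.000713 = 0 + j24.68 Ω
Step 3 — Series combination: Z_total = R + L = 11.5 + j24.68 Ω = 27.23∠65.0° Ω.
Step 4 — Source phasor: V = 57.8∠12.9° V = 56.34 + j12.9 V.
Step 5 — Ohm's law: I = V / Z_total = (56.34 + j12.9) / (11.5 + j24.68) = 1.303 - j1.675 A.
Step 6 — Convert to polar: |I| = 2.123 A, ∠I = -52.1°.

I = 2.123∠-52.1° A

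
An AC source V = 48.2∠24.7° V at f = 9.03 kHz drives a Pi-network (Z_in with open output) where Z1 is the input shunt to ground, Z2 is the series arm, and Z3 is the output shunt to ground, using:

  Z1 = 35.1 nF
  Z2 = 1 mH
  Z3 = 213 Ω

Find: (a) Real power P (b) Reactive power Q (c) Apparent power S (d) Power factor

Step 1 — Angular frequency: ω = 2π·f = 2π·9030 = 5.674e+04 rad/s.
Step 2 — Component impedances:
  Z1: Z = 1/(jωC) = -j/(ω·C) = 0 - j502.1 Ω
  Z2: Z = jωL = j·5.674e+04·0.001 = 0 + j56.74 Ω
  Z3: Z = R = 213 Ω
Step 3 — With open output, the series arm Z2 and the output shunt Z3 appear in series to ground: Z2 + Z3 = 213 + j56.74 Ω.
Step 4 — Parallel with input shunt Z1: Z_in = Z1 || (Z2 + Z3) = 220.3 - j41.4 Ω = 224.2∠-10.6° Ω.
Step 5 — Source phasor: V = 48.2∠24.7° V = 43.79 + j20.14 V.
Step 6 — Current: I = V / Z = 0.1754 + j0.1244 A = 0.215∠35.3° A.
Step 7 — Complex power: S = V·I* = 10.18 - j1.914 VA.
Step 8 — Real power: P = Re(S) = 10.18 W.
Step 9 — Reactive power: Q = Im(S) = -1.914 VAR.
Step 10 — Apparent power: |S| = 10.36 VA.
Step 11 — Power factor: PF = P/|S| = 0.9828 (leading).

(a) P = 10.18 W  (b) Q = -1.914 VAR  (c) S = 10.36 VA  (d) PF = 0.9828 (leading)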